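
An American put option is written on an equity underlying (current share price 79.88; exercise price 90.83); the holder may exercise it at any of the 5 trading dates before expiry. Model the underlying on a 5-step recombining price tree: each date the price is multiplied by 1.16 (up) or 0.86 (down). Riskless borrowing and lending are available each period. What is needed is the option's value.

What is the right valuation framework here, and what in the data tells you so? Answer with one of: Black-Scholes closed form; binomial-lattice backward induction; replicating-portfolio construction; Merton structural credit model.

Key observation: with exercise allowed before expiry on a discrete up/down model (5 steps from spot 79.88), the strike-90.83 put's value must be rolled back through the tree testing early exercise at each node.

framework: binomial-lattice backward induction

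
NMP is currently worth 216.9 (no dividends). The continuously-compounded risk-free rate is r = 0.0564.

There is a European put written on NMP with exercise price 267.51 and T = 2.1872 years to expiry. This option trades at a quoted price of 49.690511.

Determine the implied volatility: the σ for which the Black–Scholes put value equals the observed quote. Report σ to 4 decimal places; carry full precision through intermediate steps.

At σ = 0.2951 the Black–Scholes value reproduces the quote:
σ√T = 0.2951·√2.1872 = 0.436429
d₁ = (ln(S/K) + (r+σ²/2)T) / (σ√T) = (ln(216.9/267.51) + (0.0564+0.2951²/2)·2.1872) / 0.436429 = (-0.209721 + 0.218593) / 0.436429 = 0.020330
d₂ = d₁ − σ√T = 0.020330 − 0.436429 = -0.416099
e^{−rT} = 0.883947
N(−d₁) = 0.491890,  N(−d₂) = 0.661331
V = K·e^{−rT}·N(−d₂) − S·N(−d₁) = 156.381461 − 106.690950 = 49.690511 (equal to the quote); since ∂V/∂σ > 0 for all σ, the implied volatility is unique

sigma = 0.2951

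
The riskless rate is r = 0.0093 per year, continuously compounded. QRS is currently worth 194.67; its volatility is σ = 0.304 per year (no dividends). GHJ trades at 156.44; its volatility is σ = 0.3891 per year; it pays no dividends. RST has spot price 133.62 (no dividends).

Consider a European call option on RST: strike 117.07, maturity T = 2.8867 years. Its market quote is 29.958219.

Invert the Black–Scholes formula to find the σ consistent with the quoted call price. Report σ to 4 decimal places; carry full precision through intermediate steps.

sigma = 0.2222

At σ = 0.2222 the Black–Scholes value reproduces the quote:
σ√T = 0.2222·√2.8867 = 0.377524
d₁ = (ln(S/K) + (r+σ²/2)T) / (σ√T) = (ln(133.62/117.07) + (0.0093+0.2222²/2)·2.8867) / 0.377524 = (0.132228 + 0.098109) / 0.377524 = 0.610124
d₂ = d₁ − σ√T = 0.610124 − 0.377524 = 0.232599
e^{−rT} = 0.973511
N(d₁) = 0.729110,  N(d₂) = 0.591964
V = S·N(d₁) − K·e^{−rT}·N(d₂) = 97.423687 − 67.465467 = 29.958219 (the quoted price), and the Black–Scholes price is strictly increasing in σ, so σ is unique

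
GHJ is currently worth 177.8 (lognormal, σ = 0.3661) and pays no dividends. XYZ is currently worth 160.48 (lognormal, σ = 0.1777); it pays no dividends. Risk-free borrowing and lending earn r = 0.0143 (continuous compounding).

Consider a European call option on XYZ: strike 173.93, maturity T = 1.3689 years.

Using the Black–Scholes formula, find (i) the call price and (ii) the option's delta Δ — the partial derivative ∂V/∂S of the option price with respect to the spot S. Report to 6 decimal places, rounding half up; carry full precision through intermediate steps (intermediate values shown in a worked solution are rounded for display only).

σ√T = 0.1777·√1.3689 = 0.207909
d₁ = (ln(S/K) + (r+σ²/2)T) / (σ√T) = (ln(160.48/173.93) + (0.0143+0.1777²/2)·1.3689) / 0.207909 = (-0.080484 + 0.041188) / 0.207909 = -0.189002
d₂ = d₁ − σ√T = -0.189002 − 0.207909 = -0.396911
e^{−rT} = 0.980615
N(d₁) = 0.425046,  N(d₂) = 0.345716
Call price V = S·N(d₁) − K·e^{−rT}·N(d₂) = 68.211312 − 58.964845 = 9.246467
Δ = N(d₁) = 0.425046

price = 9.246467
Δ = 0.425046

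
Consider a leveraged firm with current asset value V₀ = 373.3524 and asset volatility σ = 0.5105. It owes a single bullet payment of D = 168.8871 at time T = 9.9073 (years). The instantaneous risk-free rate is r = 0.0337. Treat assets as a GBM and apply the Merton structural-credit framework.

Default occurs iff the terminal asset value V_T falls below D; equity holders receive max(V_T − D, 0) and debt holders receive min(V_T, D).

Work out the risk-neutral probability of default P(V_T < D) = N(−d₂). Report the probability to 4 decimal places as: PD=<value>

PD=0.5406

Equity is a call on the firm's assets struck at D = 168.8871:
d₁ = [ln(V₀/D) + (r + σ²/2)T] / (σ√T)
   = [ln(373.3524/168.8871) + (0.0337 + 0.5·0.5105²)·9.9073] / (0.5105·√9.9073)
   = [0.793292 + 1.624848] / 1.606843 = 1.504902
d₂ = d₁ − σ√T = 1.504902 − 1.606843 = -0.101941
risk-neutral PD = N(−d₂) = N(0.101941) = 0.540598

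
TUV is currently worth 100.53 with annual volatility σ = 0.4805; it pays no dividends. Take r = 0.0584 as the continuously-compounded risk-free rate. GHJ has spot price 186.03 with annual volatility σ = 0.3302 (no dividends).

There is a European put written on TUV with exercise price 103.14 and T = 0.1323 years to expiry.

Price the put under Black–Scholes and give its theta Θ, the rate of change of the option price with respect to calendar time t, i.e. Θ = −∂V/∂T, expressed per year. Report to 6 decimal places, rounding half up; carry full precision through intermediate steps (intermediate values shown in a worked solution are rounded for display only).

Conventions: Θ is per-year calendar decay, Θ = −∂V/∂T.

price = 8.008724
Θ = -23.048982

σ√T = 0.4805·√0.1323 = 0.174773
d₁ = (ln(S/K) + (r+σ²/2)T) / (σ√T) = (ln(100.53/103.14) + (0.0584+0.4805²/2)·0.1323) / 0.174773 = (-0.025631 + 0.022999) / 0.174773 = -0.015060
d₂ = d₁ − σ√T = -0.015060 − 0.174773 = -0.189832
e^{−rT} = 0.992303
N(−d₁) = 0.506008,  N(−d₂) = 0.575280
Put price V = K·e^{−rT}·N(−d₂) − S·N(−d₁) = 58.877687 − 50.868963 = 8.008724
φ(d₁) = (1/√(2π))·e^{−d₁²/2} = 0.398897
Θ = −S·φ(d₁)·σ/(2√T) + r·K·e^{−rT}·N(−d₂) = −26.487439 + 3.438457 = -23.048982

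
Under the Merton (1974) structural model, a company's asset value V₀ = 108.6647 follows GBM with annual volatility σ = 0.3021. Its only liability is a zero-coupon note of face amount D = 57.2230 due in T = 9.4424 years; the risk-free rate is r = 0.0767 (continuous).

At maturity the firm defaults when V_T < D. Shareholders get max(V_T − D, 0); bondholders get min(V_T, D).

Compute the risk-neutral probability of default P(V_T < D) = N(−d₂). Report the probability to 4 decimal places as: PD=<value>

PD=0.1570

With assets at 108.6647 and a single debt payment of 57.2230 at 9.4424 years:
d₁ = [ln(V₀/D) + (r + σ²/2)T] / (σ√T)
   = [ln(108.6647/57.2230) + (0.0767 + 0.5·0.3021²)·9.4424] / (0.3021·√9.4424)
   = [0.641311 + 1.155110] / 0.928308 = 1.935157
d₂ = d₁ − σ√T = 1.935157 − 0.928308 = 1.006849
risk-neutral PD = N(−d₂) = N(-1.006849) = 0.157004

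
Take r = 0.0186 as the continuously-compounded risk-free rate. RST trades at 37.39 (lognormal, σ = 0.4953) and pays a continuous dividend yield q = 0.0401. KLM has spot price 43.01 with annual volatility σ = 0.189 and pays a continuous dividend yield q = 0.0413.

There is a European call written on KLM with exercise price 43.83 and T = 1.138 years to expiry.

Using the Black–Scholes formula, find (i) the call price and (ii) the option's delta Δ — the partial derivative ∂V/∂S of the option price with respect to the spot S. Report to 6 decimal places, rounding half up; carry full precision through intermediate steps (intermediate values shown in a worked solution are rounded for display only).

σ√T = 0.189·√1.138 = 0.201620
d₁ = (ln(S/K) + (r−q+σ²/2)T) / (σ√T) = (ln(43.01/43.83) + (0.0186−0.0413+0.189²/2)·1.138) / 0.201620 = (-0.018886 − 0.005507) / 0.201620 = -0.120986
d₂ = d₁ − σ√T = -0.120986 − 0.201620 = -0.322606
e^{−rT} = 0.979056
e^{−qT} = 0.954088
N(d₁) = 0.451851,  N(d₂) = 0.373497
Call price V = S·e^{−qT}·N(d₁) − K·e^{−rT}·N(d₂) = 18.541850 − 16.027499 = 2.514350
Δ = e^{−qT}·N(d₁) = 0.431106

price = 2.514350
Δ = 0.431106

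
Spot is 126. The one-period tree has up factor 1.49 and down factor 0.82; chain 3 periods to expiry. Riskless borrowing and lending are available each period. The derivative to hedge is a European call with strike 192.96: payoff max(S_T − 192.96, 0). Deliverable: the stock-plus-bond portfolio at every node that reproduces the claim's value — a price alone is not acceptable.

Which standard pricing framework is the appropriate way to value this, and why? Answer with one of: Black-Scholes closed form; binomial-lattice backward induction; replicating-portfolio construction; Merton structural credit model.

Key observation: the task asks for the hedge itself — share and bond holdings at every node of the 3-period tree on spot 126 with factors 1.49/0.82 — which is exactly what the replicating-portfolio construction produces.

framework: replicating-portfolio construction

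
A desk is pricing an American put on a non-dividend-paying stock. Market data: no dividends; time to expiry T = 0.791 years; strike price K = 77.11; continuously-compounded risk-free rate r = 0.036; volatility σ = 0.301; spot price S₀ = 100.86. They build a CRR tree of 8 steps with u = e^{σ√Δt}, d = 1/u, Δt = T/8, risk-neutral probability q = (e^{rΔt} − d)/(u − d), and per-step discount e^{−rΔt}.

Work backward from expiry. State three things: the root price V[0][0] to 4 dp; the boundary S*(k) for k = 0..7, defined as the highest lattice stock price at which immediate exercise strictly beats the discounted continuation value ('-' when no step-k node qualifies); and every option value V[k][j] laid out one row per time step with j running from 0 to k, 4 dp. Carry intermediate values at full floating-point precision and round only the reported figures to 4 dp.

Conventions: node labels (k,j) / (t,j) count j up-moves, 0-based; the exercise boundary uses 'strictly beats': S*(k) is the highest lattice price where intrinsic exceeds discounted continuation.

params: Δt=0.09888 u=1.09927 d=0.90969 q=0.49517 e^(-rΔt)=0.99645
t_8 payoffs: 29.8080 19.9504 8.0385 0.0000 0.0000 0.0000 0.0000 0.0000 0.0000
t_7: node(7,0) S=51.9977 payoff=25.1123 vs cont=24.8383 → 25.1123 [stop]  node(7,1) S=62.8339 payoff=14.2761 vs cont=14.0021 → 14.2761 [stop]  node(7,2) S=75.9284 payoff=1.1816 vs cont=4.0437 → 4.0437 [wait]  node(7,3) S=91.7517 payoff=0.0000 vs cont=0.0000 → 0.0000 [wait]  node(7,4) S=110.8725 payoff=0.0000 vs cont=0.0000 → 0.0000 [wait]  node(7,5) S=133.9781 payoff=0.0000 vs cont=0.0000 → 0.0000 [wait]  node(7,6) S=161.8988 payoff=0.0000 vs cont=0.0000 → 0.0000 [wait]  node(7,7) S=195.6382 payoff=0.0000 vs cont=0.0000 → 0.0000 [wait]  ⇒ S*(7)=62.8339
t_6: node(6,0) S=57.1596 payoff=19.9504 vs cont=19.6764 → 19.9504 [stop]  node(6,1) S=69.0715 payoff=8.0385 vs cont=9.1766 → 9.1766 [wait]  node(6,2) S=83.4659 payoff=0.0000 vs cont=2.0341 → 2.0341 [wait]  node(6,3) S=100.8600 payoff=0.0000 vs cont=0.0000 → 0.0000 [wait]  node(6,4) S=121.8790 payoff=0.0000 vs cont=0.0000 → 0.0000 [wait]  node(6,5) S=147.2783 payoff=0.0000 vs cont=0.0000 → 0.0000 [wait]  node(6,6) S=177.9707 payoff=0.0000 vs cont=0.0000 → 0.0000 [wait]  ⇒ S*(6)=57.1596
t_5: node(5,0) S=62.8339 payoff=14.2761 vs cont=14.5637 → 14.5637 [wait]  node(5,1) S=75.9284 payoff=1.1816 vs cont=5.6199 → 5.6199 [wait]  node(5,2) S=91.7517 payoff=0.0000 vs cont=1.0233 → 1.0233 [wait]  node(5,3) S=110.8725 payoff=0.0000 vs cont=0.0000 → 0.0000 [wait]  node(5,4) S=133.9781 payoff=0.0000 vs cont=0.0000 → 0.0000 [wait]  node(5,5) S=161.8988 payoff=0.0000 vs cont=0.0000 → 0.0000 [wait]  ⇒ S*(5)=-
t_4: node(4,0) S=69.0715 payoff=8.0385 vs cont=10.0990 → 10.0990 [wait]  node(4,1) S=83.4659 payoff=0.0000 vs cont=3.3319 → 3.3319 [wait]  node(4,2) S=100.8600 payoff=0.0000 vs cont=0.5147 → 0.5147 [wait]  node(4,3) S=121.8790 payoff=0.0000 vs cont=0.0000 → 0.0000 [wait]  node(4,4) S=147.2783 payoff=0.0000 vs cont=0.0000 → 0.0000 [wait]  ⇒ S*(4)=-
t_3: node(3,0) S=75.9284 payoff=1.1816 vs cont=6.7242 → 6.7242 [wait]  node(3,1) S=91.7517 payoff=0.0000 vs cont=1.9301 → 1.9301 [wait]  node(3,2) S=110.8725 payoff=0.0000 vs cont=0.2589 → 0.2589 [wait]  node(3,3) S=133.9781 payoff=0.0000 vs cont=0.0000 → 0.0000 [wait]  ⇒ S*(3)=-
t_2: node(2,0) S=83.4659 payoff=0.0000 vs cont=4.3348 → 4.3348 [wait]  node(2,1) S=100.8600 payoff=0.0000 vs cont=1.0987 → 1.0987 [wait]  node(2,2) S=121.8790 payoff=0.0000 vs cont=0.1303 → 0.1303 [wait]  ⇒ S*(2)=-
t_1: node(1,0) S=91.7517 payoff=0.0000 vs cont=2.7227 → 2.7227 [wait]  node(1,1) S=110.8725 payoff=0.0000 vs cont=0.6169 → 0.6169 [wait]  ⇒ S*(1)=-
t_0: node(0,0) S=100.8600 payoff=0.0000 vs cont=1.6740 → 1.6740 [wait]  ⇒ S*(0)=-

price = 1.6740
boundary = - - - - - - 57.1596 62.8339
tree:
1.6740
2.7227 0.6169
4.3348 1.0987 0.1303
6.7242 1.9301 0.2589 0.0000
10.0990 3.3319 0.5147 0.0000 0.0000
14.5637 5.6199 1.0233 0.0000 0.0000 0.0000
19.9504 9.1766 2.0341 0.0000 0.0000 0.0000 0.0000
25.1123 14.2761 4.0437 0.0000 0.0000 0.0000 0.0000 0.0000
29.8080 19.9504 8.0385 0.0000 0.0000 0.0000 0.0000 0.0000 0.0000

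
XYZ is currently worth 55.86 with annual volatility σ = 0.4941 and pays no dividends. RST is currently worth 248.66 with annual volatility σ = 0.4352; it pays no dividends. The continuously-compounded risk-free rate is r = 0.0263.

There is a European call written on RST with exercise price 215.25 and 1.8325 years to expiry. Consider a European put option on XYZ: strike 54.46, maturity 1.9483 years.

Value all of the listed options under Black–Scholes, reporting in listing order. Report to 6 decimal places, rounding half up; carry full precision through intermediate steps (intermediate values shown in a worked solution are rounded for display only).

price(RST call K=215.25) = 77.024613
price(XYZ put K=54.46) = 12.540072

[RST call K=215.25]
σ√T = 0.4352·√1.8325 = 0.589130
d₁ = (ln(S/K) + (r+σ²/2)T) / (σ√T) = (ln(248.66/215.25) + (0.0263+0.4352²/2)·1.8325) / 0.589130 = (0.144286 + 0.221732) / 0.589130 = 0.621286
d₂ = d₁ − σ√T = 0.621286 − 0.589130 = 0.032156
e^{−rT} = 0.952948
N(d₁) = 0.732794,  N(d₂) = 0.512826
price = S·N(d₁) − K·e^{−rT}·N(d₂) = 182.216620 − 105.192006 = 77.024613
[XYZ put K=54.46]
σ√T = 0.4941·√1.9483 = 0.689672
d₁ = (ln(S/K) + (r+σ²/2)T) / (σ√T) = (ln(55.86/54.46) + (0.0263+0.4941²/2)·1.9483) / 0.689672 = (0.025382 + 0.289064) / 0.689672 = 0.455936
d₂ = d₁ − σ√T = 0.455936 − 0.689672 = -0.233736
e^{−rT} = 0.950050
N(−d₁) = 0.324218,  N(−d₂) = 0.592405
price = K·e^{−rT}·N(−d₂) − S·N(−d₁) = 30.650893 − 18.110821 = 12.540072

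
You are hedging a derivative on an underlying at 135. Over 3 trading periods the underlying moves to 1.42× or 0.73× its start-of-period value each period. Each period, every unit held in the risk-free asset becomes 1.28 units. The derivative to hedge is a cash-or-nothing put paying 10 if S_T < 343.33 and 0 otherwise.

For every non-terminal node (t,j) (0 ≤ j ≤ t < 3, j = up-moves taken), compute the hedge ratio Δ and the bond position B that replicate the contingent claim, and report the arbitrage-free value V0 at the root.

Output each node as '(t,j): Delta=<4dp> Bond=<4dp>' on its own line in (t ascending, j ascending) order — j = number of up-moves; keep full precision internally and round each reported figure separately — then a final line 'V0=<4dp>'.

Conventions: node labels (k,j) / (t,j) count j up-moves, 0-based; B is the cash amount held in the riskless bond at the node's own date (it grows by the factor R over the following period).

(0,0): Delta=-0.0416 Bond=7.9737
(1,0): Delta=0.0000 Bond=6.1035
(1,1): Delta=-0.0471 Bond=11.2507
(2,0): Delta=0.0000 Bond=7.8125
(2,1): Delta=0.0000 Bond=7.8125
(2,2): Delta=-0.0532 Bond=16.0779
V0=2.3534

Arbitrage-free pricing uses the up-move probability p* = (R−d)/(u−d) = 0.7971, discounting each step at R = 1.28.
At maturity the claim pays: V(3,0)=10.0000, V(3,1)=10.0000, V(3,2)=10.0000, V(3,3)=0.0000
  t=2,j=0: stock 71.9415 → up 102.1569 (V=10.0000), down 52.5173 (V=10.0000). Price 7.8125; hedge Δ=0.0000, bond B=7.8125.
  t=2,j=1: stock 139.9410 → up 198.7162 (V=10.0000), down 102.1569 (V=10.0000). Price 7.8125; hedge Δ=0.0000, bond B=7.8125.
  t=2,j=2: stock 272.2140 → up 386.5439 (V=0.0000), down 198.7162 (V=10.0000). Price 1.5851; hedge Δ=-0.0532, bond B=16.0779.
  t=1,j=0: stock 98.5500 → up 139.9410 (V=7.8125), down 71.9415 (V=7.8125). Price 6.1035; hedge Δ=0.0000, bond B=6.1035.
  t=1,j=1: stock 191.7000 → up 272.2140 (V=1.5851), down 139.9410 (V=7.8125). Price 2.2255; hedge Δ=-0.0471, bond B=11.2507.
  t=0,j=0: stock 135.0000 → up 191.7000 (V=2.2255), down 98.5500 (V=6.1035). Price 2.3534; hedge Δ=-0.0416, bond B=7.9737.
As a check, the time-0 holding Δ(0,0)·S0 + B(0,0) comes to 2.3534 — exactly V0.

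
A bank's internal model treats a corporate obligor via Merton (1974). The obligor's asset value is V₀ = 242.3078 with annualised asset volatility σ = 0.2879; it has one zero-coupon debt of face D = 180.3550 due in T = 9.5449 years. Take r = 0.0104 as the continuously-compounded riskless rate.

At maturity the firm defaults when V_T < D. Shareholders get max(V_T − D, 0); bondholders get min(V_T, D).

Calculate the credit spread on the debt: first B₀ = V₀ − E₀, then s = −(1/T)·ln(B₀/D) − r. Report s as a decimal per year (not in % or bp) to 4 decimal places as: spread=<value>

spread=0.0264

Work the structural quantities from V₀ = 242.3078 against face 180.3550:
d₁ = [ln(V₀/D) + (r + σ²/2)T] / (σ√T)
   = [ln(242.3078/180.3550) + (0.0104 + 0.5·0.2879²)·9.5449] / (0.2879·√9.5449)
   = [0.295282 + 0.494838] / 0.889462 = 0.888312
d₂ = d₁ − σ√T = 0.888312 − 0.889462 = -0.001150
N(d₁) = 0.812814,  N(d₂) = 0.499541,  e^(−rT) = 0.905501
E₀ = V₀·N(d₁) − D·e^(−rT)·N(d₂)
   = 242.3078·0.812814 − 180.3550·0.905501·0.499541 = 115.370165
B₀ = V₀ − E₀ = 242.3078 − 115.370165 = 126.937635
spread = −(1/T)·ln(B₀/D) − r = −(1/9.5449)·ln(126.937635/180.3550) − 0.0104 = 0.02639779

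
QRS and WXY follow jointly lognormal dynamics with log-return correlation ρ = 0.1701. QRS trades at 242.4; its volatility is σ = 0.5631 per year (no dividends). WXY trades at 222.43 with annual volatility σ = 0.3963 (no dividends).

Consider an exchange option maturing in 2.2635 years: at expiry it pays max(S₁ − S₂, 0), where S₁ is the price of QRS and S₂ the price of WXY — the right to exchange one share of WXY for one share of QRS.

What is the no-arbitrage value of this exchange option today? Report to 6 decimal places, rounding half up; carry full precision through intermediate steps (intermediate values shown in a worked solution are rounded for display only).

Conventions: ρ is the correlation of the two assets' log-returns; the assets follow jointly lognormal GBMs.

σ_eff = √(σ₁² + σ₂² − 2ρσ₁σ₂) = √(0.5631² + 0.3963² − 2·0.1701·0.5631·0.3963) = 0.631045
d₁ = (ln(S₁/S₂) + (q₂ − q₁ + σ_eff²/2)T) / (σ_eff√T) = (ln(242.4/222.43) + (0.0 − 0.0 + 0.199109)·2.2635) / 0.949403 = 0.565260
d₂ = d₁ − σ_eff√T = 0.565260 − 0.949403 = -0.384142
N(d₁) = 0.714052,  N(d₂) = 0.350436
V = S₁·e^{−q₁T}·N(d₁) − S₂·e^{−q₂T}·N(d₂) = 173.086103 − 77.947579 = 95.138524
Key observation: pricing in WXY-units makes this a unit-strike call on the ratio S₁/S₂ — the risk-free rate cancels and cannot affect the value.

exchange price = 95.138524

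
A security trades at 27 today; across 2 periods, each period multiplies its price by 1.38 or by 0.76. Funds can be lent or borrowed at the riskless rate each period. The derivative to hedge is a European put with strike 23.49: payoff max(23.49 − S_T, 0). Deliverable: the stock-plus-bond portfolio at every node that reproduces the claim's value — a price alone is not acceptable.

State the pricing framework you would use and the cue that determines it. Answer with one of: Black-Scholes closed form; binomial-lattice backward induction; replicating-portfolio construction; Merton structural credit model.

Key observation: what is demanded is not a single number but the (Δ, B) position at each node of the 1.38/0.76 tree starting at 27; constructing those positions is the replicating-portfolio method.

framework: replicating-portfolio construction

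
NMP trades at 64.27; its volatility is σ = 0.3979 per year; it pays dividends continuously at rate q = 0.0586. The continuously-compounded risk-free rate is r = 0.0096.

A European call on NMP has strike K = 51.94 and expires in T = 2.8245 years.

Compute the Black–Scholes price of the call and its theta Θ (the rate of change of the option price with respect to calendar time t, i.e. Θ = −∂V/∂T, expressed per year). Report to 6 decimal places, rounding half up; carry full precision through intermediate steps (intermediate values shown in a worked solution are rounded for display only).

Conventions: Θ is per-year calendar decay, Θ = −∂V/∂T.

price = 15.791557
Θ = -0.383271

σ√T = 0.3979·√2.8245 = 0.668721
d₁ = (ln(S/K) + (r−q+σ²/2)T) / (σ√T) = (ln(64.27/51.94) + (0.0096−0.0586+0.3979²/2)·2.8245) / 0.668721 = (0.213004 + 0.085193) / 0.668721 = 0.445921
d₂ = d₁ − σ√T = 0.445921 − 0.668721 = -0.222799
e^{−rT} = 0.973249
e^{−qT} = 0.847457
N(d₁) = 0.672173,  N(d₂) = 0.411846
Call price V = S·e^{−qT}·N(d₁) − K·e^{−rT}·N(d₂) = 36.610598 − 20.819041 = 15.791557
φ(d₁) = (1/√(2π))·e^{−d₁²/2} = 0.361186
Θ = −S·e^{−qT}·φ(d₁)·σ/(2√T) + q·S·e^{−qT}·N(d₁) − r·K·e^{−rT}·N(d₂) = −2.328789 + 2.145381 − 0.199863 = -0.383271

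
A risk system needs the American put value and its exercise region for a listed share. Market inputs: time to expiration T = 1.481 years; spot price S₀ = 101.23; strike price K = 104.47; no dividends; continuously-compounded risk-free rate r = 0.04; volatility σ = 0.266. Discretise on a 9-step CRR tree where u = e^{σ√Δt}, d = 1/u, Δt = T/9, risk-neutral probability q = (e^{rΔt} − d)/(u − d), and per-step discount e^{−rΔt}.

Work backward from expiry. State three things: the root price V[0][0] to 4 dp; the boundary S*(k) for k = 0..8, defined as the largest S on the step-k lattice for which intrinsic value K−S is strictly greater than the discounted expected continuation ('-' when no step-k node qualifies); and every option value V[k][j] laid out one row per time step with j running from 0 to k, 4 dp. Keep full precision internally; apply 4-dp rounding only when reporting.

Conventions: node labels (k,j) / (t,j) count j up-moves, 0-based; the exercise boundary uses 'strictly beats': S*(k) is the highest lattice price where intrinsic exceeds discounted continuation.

price = 12.4732
boundary = - - - 73.2357 65.7447 73.2357 81.5802 73.2357 81.5802
tree:
12.4732
17.4640 7.7171
23.7363 11.5103 4.0793
31.2343 16.6565 6.5884 1.6595
38.7253 23.2718 10.3540 2.9629 0.3965
45.4501 31.2343 15.7281 5.1923 0.8040 0.0000
51.4870 38.7253 22.8898 8.8748 1.6304 0.0000 0.0000
56.9065 45.4501 31.2343 14.6421 3.3061 0.0000 0.0000 0.0000
61.7716 51.4870 38.7253 22.8898 6.7041 0.0000 0.0000 0.0000 0.0000
66.1390 56.9065 45.4501 31.2343 13.5944 0.0000 0.0000 0.0000 0.0000 0.0000

params: Δt=0.16456 u=1.11394 d=0.89771 q=0.50359 e^(-rΔt)=0.99344
t_9 payoffs: 66.1390 56.9065 45.4501 31.2343 13.5944 0.0000 0.0000 0.0000 0.0000 0.0000
t_8: node(8,0) S=42.6984 payoff=61.7716 vs cont=61.0862 → 61.7716 [stop]  node(8,1) S=52.9830 payoff=51.4870 vs cont=50.8016 → 51.4870 [stop]  node(8,2) S=65.7447 payoff=38.7253 vs cont=38.0399 → 38.7253 [stop]  node(8,3) S=81.5802 payoff=22.8898 vs cont=22.2044 → 22.8898 [stop]  node(8,4) S=101.2300 payoff=3.2400 vs cont=6.7041 → 6.7041 [wait]  node(8,5) S=125.6127 payoff=0.0000 vs cont=0.0000 → 0.0000 [wait]  node(8,6) S=155.8683 payoff=0.0000 vs cont=0.0000 → 0.0000 [wait]  node(8,7) S=193.4114 payoff=0.0000 vs cont=0.0000 → 0.0000 [wait]  node(8,8) S=239.9974 payoff=0.0000 vs cont=0.0000 → 0.0000 [wait]  ⇒ S*(8)=81.5802
t_7: node(7,0) S=47.5635 payoff=56.9065 vs cont=56.2211 → 56.9065 [stop]  node(7,1) S=59.0199 payoff=45.4501 vs cont=44.7647 → 45.4501 [stop]  node(7,2) S=73.2357 payoff=31.2343 vs cont=30.5489 → 31.2343 [stop]  node(7,3) S=90.8756 payoff=13.5944 vs cont=14.6421 → 14.6421 [wait]  node(7,4) S=112.7642 payoff=0.0000 vs cont=3.3061 → 3.3061 [wait]  node(7,5) S=139.9251 payoff=0.0000 vs cont=0.0000 → 0.0000 [wait]  node(7,6) S=173.6281 payoff=0.0000 vs cont=0.0000 → 0.0000 [wait]  node(7,7) S=215.4489 payoff=0.0000 vs cont=0.0000 → 0.0000 [wait]  ⇒ S*(7)=73.2357
t_6: node(6,0) S=52.9830 payoff=51.4870 vs cont=50.8016 → 51.4870 [stop]  node(6,1) S=65.7447 payoff=38.7253 vs cont=38.0399 → 38.7253 [stop]  node(6,2) S=81.5802 payoff=22.8898 vs cont=22.7285 → 22.8898 [stop]  node(6,3) S=101.2300 payoff=3.2400 vs cont=8.8748 → 8.8748 [wait]  node(6,4) S=125.6127 payoff=0.0000 vs cont=1.6304 → 1.6304 [wait]  node(6,5) S=155.8683 payoff=0.0000 vs cont=0.0000 → 0.0000 [wait]  node(6,6) S=193.4114 payoff=0.0000 vs cont=0.0000 → 0.0000 [wait]  ⇒ S*(6)=81.5802
t_5: node(5,0) S=59.0199 payoff=45.4501 vs cont=44.7647 → 45.4501 [stop]  node(5,1) S=73.2357 payoff=31.2343 vs cont=30.5489 → 31.2343 [stop]  node(5,2) S=90.8756 payoff=13.5944 vs cont=15.7281 → 15.7281 [wait]  node(5,3) S=112.7642 payoff=0.0000 vs cont=5.1923 → 5.1923 [wait]  node(5,4) S=139.9251 payoff=0.0000 vs cont=0.8040 → 0.8040 [wait]  node(5,5) S=173.6281 payoff=0.0000 vs cont=0.0000 → 0.0000 [wait]  ⇒ S*(5)=73.2357
t_4: node(4,0) S=65.7447 payoff=38.7253 vs cont=38.0399 → 38.7253 [stop]  node(4,1) S=81.5802 payoff=22.8898 vs cont=23.2718 → 23.2718 [wait]  node(4,2) S=101.2300 payoff=3.2400 vs cont=10.3540 → 10.3540 [wait]  node(4,3) S=125.6127 payoff=0.0000 vs cont=2.9629 → 2.9629 [wait]  node(4,4) S=155.8683 payoff=0.0000 vs cont=0.3965 → 0.3965 [wait]  ⇒ S*(4)=65.7447
t_3: node(3,0) S=73.2357 payoff=31.2343 vs cont=30.7401 → 31.2343 [stop]  node(3,1) S=90.8756 payoff=13.5944 vs cont=16.6565 → 16.6565 [wait]  node(3,2) S=112.7642 payoff=0.0000 vs cont=6.5884 → 6.5884 [wait]  node(3,3) S=139.9251 payoff=0.0000 vs cont=1.6595 → 1.6595 [wait]  ⇒ S*(3)=73.2357
t_2: node(2,0) S=81.5802 payoff=22.8898 vs cont=23.7363 → 23.7363 [wait]  node(2,1) S=101.2300 payoff=3.2400 vs cont=11.5103 → 11.5103 [wait]  node(2,2) S=125.6127 payoff=0.0000 vs cont=4.0793 → 4.0793 [wait]  ⇒ S*(2)=-
t_1: node(1,0) S=90.8756 payoff=13.5944 vs cont=17.4640 → 17.4640 [wait]  node(1,1) S=112.7642 payoff=0.0000 vs cont=7.7171 → 7.7171 [wait]  ⇒ S*(1)=-
t_0: node(0,0) S=101.2300 payoff=3.2400 vs cont=12.4732 → 12.4732 [wait]  ⇒ S*(0)=-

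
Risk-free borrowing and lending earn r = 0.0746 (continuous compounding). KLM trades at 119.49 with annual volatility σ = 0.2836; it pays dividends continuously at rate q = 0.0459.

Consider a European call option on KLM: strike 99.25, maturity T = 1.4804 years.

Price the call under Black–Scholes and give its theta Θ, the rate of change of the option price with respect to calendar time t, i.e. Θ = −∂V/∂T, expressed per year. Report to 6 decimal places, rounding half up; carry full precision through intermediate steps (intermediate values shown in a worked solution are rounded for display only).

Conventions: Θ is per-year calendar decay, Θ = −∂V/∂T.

σ√T = 0.2836·√1.4804 = 0.345061
d₁ = (ln(S/K) + (r−q+σ²/2)T) / (σ√T) = (ln(119.49/99.25) + (0.0746−0.0459+0.2836²/2)·1.4804) / 0.345061 = (0.185591 + 0.102021) / 0.345061 = 0.833510
d₂ = d₁ − σ√T = 0.833510 − 0.345061 = 0.488449
e^{−rT} = 0.895442
e^{−qT} = 0.934307
N(d₁) = 0.797721,  N(d₂) = 0.687384
Call price V = S·e^{−qT}·N(d₁) − K·e^{−rT}·N(d₂) = 89.057883 − 61.089629 = 27.968254
φ(d₁) = (1/√(2π))·e^{−d₁²/2} = 0.281870
Θ = −S·e^{−qT}·φ(d₁)·σ/(2√T) + q·S·e^{−qT}·N(d₁) − r·K·e^{−rT}·N(d₂) = −3.667391 + 4.087757 − 4.557286 = -4.136920

price = 27.968254
Θ = -4.136920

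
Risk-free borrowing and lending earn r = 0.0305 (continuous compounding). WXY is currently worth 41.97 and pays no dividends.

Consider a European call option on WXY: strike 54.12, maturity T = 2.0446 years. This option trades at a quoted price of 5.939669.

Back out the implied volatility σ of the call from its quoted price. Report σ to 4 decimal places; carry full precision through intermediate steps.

sigma = 0.3735

At σ = 0.3735 the Black–Scholes value reproduces the quote:
σ√T = 0.3735·√2.0446 = 0.534066
d₁ = (ln(S/K) + (r+σ²/2)T) / (σ√T) = (ln(41.97/54.12) + (0.0305+0.3735²/2)·2.0446) / 0.534066 = (-0.254249 + 0.204973) / 0.534066 = -0.092264
d₂ = d₁ − σ√T = -0.092264 − 0.534066 = -0.626330
e^{−rT} = 0.939544
N(d₁) = 0.463244,  N(d₂) = 0.265549
V = S·N(d₁) − K·e^{−rT}·N(d₂) = 19.442350 − 13.502681 = 5.939669 (equal to the quote); since ∂V/∂σ > 0 for all σ, the implied volatility is unique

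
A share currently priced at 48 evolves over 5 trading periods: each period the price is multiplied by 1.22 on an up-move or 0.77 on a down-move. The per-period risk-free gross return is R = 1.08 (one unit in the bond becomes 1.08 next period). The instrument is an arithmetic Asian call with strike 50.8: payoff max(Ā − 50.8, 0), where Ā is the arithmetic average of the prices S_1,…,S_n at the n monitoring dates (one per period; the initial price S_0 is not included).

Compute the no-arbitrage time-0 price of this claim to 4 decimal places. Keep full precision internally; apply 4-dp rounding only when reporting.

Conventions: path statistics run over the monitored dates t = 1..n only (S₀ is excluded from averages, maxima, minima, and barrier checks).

price = 9.0973

Under the martingale measure an up-move has probability p* = 0.6889; value the claim as the probability-weighted average of per-path payoffs, discounted 5 periods at R = 1.08.
Enumerate all 2^5 = 32 price paths (U = up ×1.22, D = down ×0.77); each path with k up-moves has probability p*^k·(1−p*)^(5−k).
DDDDD: Ā=23.4398, payoff=0.0000, prob=0.002915
UDDDD: Ā=37.1383, payoff=0.0000, prob=0.006454
DUDDD: Ā=32.8183, payoff=0.0000, prob=0.006454
UUDDD: Ā=51.9979, payoff=1.1979, prob=0.014290
DDUDD: Ā=29.4919, payoff=0.0000, prob=0.006454
UDUDD: Ā=46.7275, payoff=0.0000, prob=0.014290
DUUDD: Ā=42.4075, payoff=0.0000, prob=0.014290
UUUDD: Ā=67.1910, payoff=16.3910, prob=0.031643
DDDUD: Ā=26.9306, payoff=0.0000, prob=0.006454
UDDUD: Ā=42.6693, payoff=0.0000, prob=0.014290
DUDUD: Ā=38.3493, payoff=0.0000, prob=0.014290
UUDUD: Ā=60.7612, payoff=9.9612, prob=0.031643
DDUUD: Ā=35.0229, payoff=0.0000, prob=0.014290
UDUUD: Ā=55.4908, payoff=4.6908, prob=0.031643
DUUUD: Ā=51.1708, payoff=0.3708, prob=0.031643
UUUUD: Ā=81.0757, payoff=30.2757, prob=0.070067
DDDDU: Ā=24.9584, payoff=0.0000, prob=0.006454
UDDDU: Ā=39.5444, payoff=0.0000, prob=0.014290
DUDDU: Ā=35.2244, payoff=0.0000, prob=0.014290
UUDDU: Ā=55.8101, payoff=5.0101, prob=0.031643
DDUDU: Ā=31.8980, payoff=0.0000, prob=0.014290
UDUDU: Ā=50.5397, payoff=0.0000, prob=0.031643
DUUDU: Ā=46.2197, payoff=0.0000, prob=0.031643
UUUDU: Ā=73.2313, payoff=22.4313, prob=0.070067
DDDUU: Ā=29.3367, payoff=0.0000, prob=0.014290
UDDUU: Ā=46.4815, payoff=0.0000, prob=0.031643
DUDUU: Ā=42.1615, payoff=0.0000, prob=0.031643
UUDUU: Ā=66.8014, payoff=16.0014, prob=0.070067
DDUUU: Ā=38.8351, payoff=0.0000, prob=0.031643
UDUUU: Ā=61.5310, payoff=10.7310, prob=0.070067
DUUUU: Ā=57.2110, payoff=6.4110, prob=0.070067
UUUUU: Ā=90.6460, payoff=39.8460, prob=0.155148
Price = Σ prob·payoff / R^5 = 13.366965 / 1.469328 = 9.0973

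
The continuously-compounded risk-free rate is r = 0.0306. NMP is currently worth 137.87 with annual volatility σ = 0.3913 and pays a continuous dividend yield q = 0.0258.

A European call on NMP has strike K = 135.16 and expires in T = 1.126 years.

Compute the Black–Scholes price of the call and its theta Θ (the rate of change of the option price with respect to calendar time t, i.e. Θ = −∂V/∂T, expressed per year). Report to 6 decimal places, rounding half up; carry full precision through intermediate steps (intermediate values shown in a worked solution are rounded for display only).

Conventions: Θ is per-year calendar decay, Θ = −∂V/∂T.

price = 23.460812
Θ = -9.173788

σ√T = 0.3913·√1.126 = 0.415221
d₁ = (ln(S/K) + (r−q+σ²/2)T) / (σ√T) = (ln(137.87/135.16) + (0.0306−0.0258+0.3913²/2)·1.126) / 0.415221 = (0.019852 + 0.091609) / 0.415221 = 0.268438
d₂ = d₁ − σ√T = 0.268438 − 0.415221 = -0.146783
e^{−rT} = 0.966131
e^{−qT} = 0.971367
N(d₁) = 0.605819,  N(d₂) = 0.441652
Call price V = S·e^{−qT}·N(d₁) − K·e^{−rT}·N(d₂) = 81.132694 − 57.671883 = 23.460812
φ(d₁) = (1/√(2π))·e^{−d₁²/2} = 0.384824
Θ = −S·e^{−qT}·φ(d₁)·σ/(2√T) + q·S·e^{−qT}·N(d₁) − r·K·e^{−rT}·N(d₂) = −9.502252 + 2.093224 − 1.764760 = -9.173788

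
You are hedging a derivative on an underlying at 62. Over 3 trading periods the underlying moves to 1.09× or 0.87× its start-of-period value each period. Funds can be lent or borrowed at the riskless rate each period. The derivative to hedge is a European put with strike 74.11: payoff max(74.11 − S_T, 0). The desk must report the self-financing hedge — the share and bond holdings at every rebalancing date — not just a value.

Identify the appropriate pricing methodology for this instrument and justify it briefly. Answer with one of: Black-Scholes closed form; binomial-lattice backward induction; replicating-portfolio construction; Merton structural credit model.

framework: replicating-portfolio construction

Key observation: the deliverable is the dynamic trading strategy on the 3-step tree (spot 62, moves 1.09 and 0.87), so the valuation must go through the node-by-node replicating-portfolio solve.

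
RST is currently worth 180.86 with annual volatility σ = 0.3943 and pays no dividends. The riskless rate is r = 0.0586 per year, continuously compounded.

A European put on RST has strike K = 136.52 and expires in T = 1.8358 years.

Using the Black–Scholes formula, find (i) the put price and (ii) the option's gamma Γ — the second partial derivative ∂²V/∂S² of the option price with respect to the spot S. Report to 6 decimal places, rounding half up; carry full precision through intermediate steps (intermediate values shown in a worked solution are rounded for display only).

price = 10.621790
Γ = 0.002517

σ√T = 0.3943·√1.8358 = 0.534244
d₁ = (ln(S/K) + (r+σ²/2)T) / (σ√T) = (ln(180.86/136.52) + (0.0586+0.3943²/2)·1.8358) / 0.534244 = (0.281252 + 0.250286) / 0.534244 = 0.994936
d₂ = d₁ − σ√T = 0.994936 − 0.534244 = 0.460692
e^{−rT} = 0.898007
N(−d₁) = 0.159884,  N(−d₂) = 0.322510
Put price V = K·e^{−rT}·N(−d₂) − S·N(−d₁) = 39.538367 − 28.916577 = 10.621790
φ(d₁) = (1/√(2π))·e^{−d₁²/2} = 0.243196
Γ = φ(d₁) / (S·σ·√T) = 0.002517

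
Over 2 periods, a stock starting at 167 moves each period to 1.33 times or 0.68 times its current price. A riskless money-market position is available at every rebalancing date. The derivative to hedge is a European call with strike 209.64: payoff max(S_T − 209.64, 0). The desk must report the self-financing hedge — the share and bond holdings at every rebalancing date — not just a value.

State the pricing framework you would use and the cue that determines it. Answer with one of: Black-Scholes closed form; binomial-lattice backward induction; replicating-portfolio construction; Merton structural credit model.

framework: replicating-portfolio construction

Key observation: the mandate to exhibit the hedge at every date and state singles out the replicating-portfolio construction on the 2-period tree with factors 1.33 and 0.68 from 167.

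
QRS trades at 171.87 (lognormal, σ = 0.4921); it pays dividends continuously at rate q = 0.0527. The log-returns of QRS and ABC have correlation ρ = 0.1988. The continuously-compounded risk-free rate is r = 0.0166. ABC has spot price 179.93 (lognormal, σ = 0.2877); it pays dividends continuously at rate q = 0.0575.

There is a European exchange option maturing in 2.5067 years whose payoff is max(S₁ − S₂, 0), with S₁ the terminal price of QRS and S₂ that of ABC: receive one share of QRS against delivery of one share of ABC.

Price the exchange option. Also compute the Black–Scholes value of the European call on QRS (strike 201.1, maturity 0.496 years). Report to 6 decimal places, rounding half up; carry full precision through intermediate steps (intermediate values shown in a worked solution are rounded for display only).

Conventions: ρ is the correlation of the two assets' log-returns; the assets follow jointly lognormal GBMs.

exchange price = 46.229138
price(QRS call K=201.1) = 12.337588

σ_eff = √(σ₁² + σ₂² − 2ρσ₁σ₂) = √(0.4921² + 0.2877² − 2·0.1988·0.4921·0.2877) = 0.518307
d₁ = (ln(S₁/S₂) + (q₂ − q₁ + σ_eff²/2)T) / (σ_eff√T) = (ln(171.87/179.93) + (0.0575 − 0.0527 + 0.134321)·2.5067) / 0.820613 = 0.369121
d₂ = d₁ − σ_eff√T = 0.369121 − 0.820613 = -0.451492
N(d₁) = 0.643981,  N(d₂) = 0.325817
V = S₁·e^{−q₁T}·N(d₁) − S₂·e^{−q₂T}·N(d₂) = 96.984361 − 50.755223 = 46.229138
[vanilla: QRS call K=201.1]
σ√T = 0.4921·√0.496 = 0.346573
d₁ = (ln(S/K) + (r−q+σ²/2)T) / (σ√T) = (ln(171.87/201.1) + (0.0166−0.0527+0.4921²/2)·0.496) / 0.346573 = (-0.157064 + 0.042151) / 0.346573 = -0.331570
d₂ = d₁ − σ√T = -0.331570 − 0.346573 = -0.678143
e^{−rT} = 0.991800
e^{−qT} = 0.974199
N(d₁) = 0.370107,  N(d₂) = 0.248840
price = S·e^{−qT}·N(d₁) − K·e^{−rT}·N(d₂) = 61.969078 − 49.631490 = 12.337588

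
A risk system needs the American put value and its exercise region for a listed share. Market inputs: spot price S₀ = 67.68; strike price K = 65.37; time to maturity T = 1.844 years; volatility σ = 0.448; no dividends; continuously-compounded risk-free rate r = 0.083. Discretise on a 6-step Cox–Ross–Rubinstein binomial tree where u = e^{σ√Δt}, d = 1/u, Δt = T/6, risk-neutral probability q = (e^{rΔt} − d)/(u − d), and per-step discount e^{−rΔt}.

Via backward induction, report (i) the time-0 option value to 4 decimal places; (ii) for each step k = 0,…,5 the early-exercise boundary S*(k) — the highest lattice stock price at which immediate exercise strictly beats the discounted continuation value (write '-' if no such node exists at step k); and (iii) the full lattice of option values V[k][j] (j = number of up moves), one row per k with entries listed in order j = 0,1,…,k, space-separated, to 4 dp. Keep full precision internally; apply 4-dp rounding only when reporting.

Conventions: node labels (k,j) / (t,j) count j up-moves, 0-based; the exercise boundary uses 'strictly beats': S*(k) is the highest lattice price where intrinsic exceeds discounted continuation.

params: Δt=0.30733 u=1.28192 d=0.78008 q=0.48971 e^(-rΔt)=0.97481
t_6 payoffs: 50.1193 40.3081 24.1852 0.0000 0.0000 0.0000 0.0000
t_5: node(5,0) S=19.5502 payoff=45.8198 vs cont=44.1734 → 45.8198 [stop]  node(5,1) S=32.1274 payoff=33.2426 vs cont=31.5962 → 33.2426 [stop]  node(5,2) S=52.7957 payoff=12.5743 vs cont=12.0306 → 12.5743 [stop]  node(5,3) S=86.7605 payoff=0.0000 vs cont=0.0000 → 0.0000 [wait]  node(5,4) S=142.5757 payoff=0.0000 vs cont=0.0000 → 0.0000 [wait]  node(5,5) S=234.2981 payoff=0.0000 vs cont=0.0000 → 0.0000 [wait]  ⇒ S*(5)=52.7957
t_4: node(4,0) S=25.0619 payoff=40.3081 vs cont=38.6617 → 40.3081 [stop]  node(4,1) S=41.1848 payoff=24.1852 vs cont=22.5388 → 24.1852 [stop]  node(4,2) S=67.6800 payoff=0.0000 vs cont=6.2549 → 6.2549 [wait]  node(4,3) S=111.2202 payoff=0.0000 vs cont=0.0000 → 0.0000 [wait]  node(4,4) S=182.7709 payoff=0.0000 vs cont=0.0000 → 0.0000 [wait]  ⇒ S*(4)=41.1848
t_3: node(3,0) S=32.1274 payoff=33.2426 vs cont=31.5962 → 33.2426 [stop]  node(3,1) S=52.7957 payoff=12.5743 vs cont=15.0166 → 15.0166 [wait]  node(3,2) S=86.7605 payoff=0.0000 vs cont=3.1114 → 3.1114 [wait]  node(3,3) S=142.5757 payoff=0.0000 vs cont=0.0000 → 0.0000 [wait]  ⇒ S*(3)=32.1274
t_2: node(2,0) S=41.1848 payoff=24.1852 vs cont=23.7047 → 24.1852 [stop]  node(2,1) S=67.6800 payoff=0.0000 vs cont=8.9551 → 8.9551 [wait]  node(2,2) S=111.2202 payoff=0.0000 vs cont=1.5477 → 1.5477 [wait]  ⇒ S*(2)=41.1848
t_1: node(1,0) S=52.7957 payoff=12.5743 vs cont=16.3056 → 16.3056 [wait]  node(1,1) S=86.7605 payoff=0.0000 vs cont=5.1935 → 5.1935 [wait]  ⇒ S*(1)=-
t_0: node(0,0) S=67.6800 payoff=0.0000 vs cont=10.5902 → 10.5902 [wait]  ⇒ S*(0)=-

price = 10.5902
boundary = - - 41.1848 32.1274 41.1848 52.7957
tree:
10.5902
16.3056 5.1935
24.1852 8.9551 1.5477
33.2426 15.0166 3.1114 0.0000
40.3081 24.1852 6.2549 0.0000 0.0000
45.8198 33.2426 12.5743 0.0000 0.0000 0.0000
50.1193 40.3081 24.1852 0.0000 0.0000 0.0000 0.0000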